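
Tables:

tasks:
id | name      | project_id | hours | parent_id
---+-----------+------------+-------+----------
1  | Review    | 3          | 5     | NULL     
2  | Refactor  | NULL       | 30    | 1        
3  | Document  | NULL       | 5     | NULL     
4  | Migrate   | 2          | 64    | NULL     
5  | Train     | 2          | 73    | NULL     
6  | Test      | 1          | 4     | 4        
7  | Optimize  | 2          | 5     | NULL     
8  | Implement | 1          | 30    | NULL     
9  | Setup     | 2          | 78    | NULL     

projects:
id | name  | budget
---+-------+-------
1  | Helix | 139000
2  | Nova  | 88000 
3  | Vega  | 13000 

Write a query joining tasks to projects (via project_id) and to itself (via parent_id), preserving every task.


Two LEFT JOINs from the same base table tasks: one to projects via project_id, one to tasks itself via parent_id. Both are LEFT so every task is preserved.
Match against projects:
  - task 1 (Review): project_id=3 -> matches Vega
  - task 2 (Refactor): project_id=NULL, no match -> kept with NULL
  - task 3 (Document): project_id=NULL, no match -> kept with NULL
  - task 4 (Migrate): project_id=2 -> matches Nova
  - task 5 (Train): project_id=2 -> matches Nova
  - task 6 (Test): project_id=1 -> matches Helix
  - task 7 (Optimize): project_id=2 -> matches Nova
  - task 8 (Implement): project_id=1 -> matches Helix
  - task 9 (Setup): project_id=2 -> matches Nova
Match against tasks (self):
  - task 1 (Review): parent_id=NULL -> NULL
  - task 2 (Refactor): parent_id=1 -> Review
  - task 3 (Document): parent_id=NULL -> NULL
  - task 4 (Migrate): parent_id=NULL -> NULL
  - task 5 (Train): parent_id=NULL -> NULL
  - task 6 (Test): parent_id=4 -> Migrate
  - task 7 (Optimize): parent_id=NULL -> NULL
  - task 8 (Implement): parent_id=NULL -> NULL
  - task 9 (Setup): parent_id=NULL -> NULL

SQL:
SELECT a.name, b.name AS project, c.name AS parent
FROM tasks a
LEFT JOIN projects b ON a.project_id = b.id
LEFT JOIN tasks c ON a.parent_id = c.id

Result:
name      | project | parent 
----------+---------+--------
Review    | Vega    | NULL   
Refactor  | NULL    | Review 
Document  | NULL    | NULL   
Migrate   | Nova    | NULL   
Train     | Nova    | NULL   
Test      | Helix   | Migrate
Optimize  | Nova    | NULL   
Implement | Helix   | NULL   
Setup     | Nova    | NULL   


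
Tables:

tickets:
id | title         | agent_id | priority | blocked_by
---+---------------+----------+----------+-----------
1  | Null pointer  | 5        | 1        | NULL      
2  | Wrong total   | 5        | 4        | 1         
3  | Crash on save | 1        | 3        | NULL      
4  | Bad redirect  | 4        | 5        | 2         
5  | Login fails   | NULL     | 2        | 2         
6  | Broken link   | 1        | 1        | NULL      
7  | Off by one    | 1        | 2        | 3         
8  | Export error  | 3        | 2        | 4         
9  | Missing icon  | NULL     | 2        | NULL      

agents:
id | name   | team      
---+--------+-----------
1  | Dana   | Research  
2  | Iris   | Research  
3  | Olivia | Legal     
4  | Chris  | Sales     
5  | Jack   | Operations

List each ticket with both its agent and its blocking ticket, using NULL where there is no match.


Two LEFT JOINs from the same base table tickets: one to agents via agent_id, one to tickets itself via blocked_by. Both are LEFT so every ticket is preserved.
Match against agents:
  - ticket 1 (Null pointer): agent_id=5 -> matches Jack
  - ticket 2 (Wrong total): agent_id=5 -> matches Jack
  - ticket 3 (Crash on save): agent_id=1 -> matches Dana
  - ticket 4 (Bad redirect): agent_id=4 -> matches Chris
  - ticket 5 (Login fails): agent_id=NULL, no match -> kept with NULL
  - ticket 6 (Broken link): agent_id=1 -> matches Dana
  - ticket 7 (Off by one): agent_id=1 -> matches Dana
  - ticket 8 (Export error): agent_id=3 -> matches Olivia
  - ticket 9 (Missing icon): agent_id=NULL, no match -> kept with NULL
Match against tickets (self):
  - ticket 1 (Null pointer): blocked_by=NULL -> NULL
  - ticket 2 (Wrong total): blocked_by=1 -> Null pointer
  - ticket 3 (Crash on save): blocked_by=NULL -> NULL
  - ticket 4 (Bad redirect): blocked_by=2 -> Wrong total
  - ticket 5 (Login fails): blocked_by=2 -> Wrong total
  - ticket 6 (Broken link): blocked_by=NULL -> NULL
  - ticket 7 (Off by one): blocked_by=3 -> Crash on save
  - ticket 8 (Export error): blocked_by=4 -> Bad redirect
  - ticket 9 (Missing icon): blocked_by=NULL -> NULL

SQL:
SELECT a.title, b.name AS agent, c.title AS blocked_by
FROM tickets a
LEFT JOIN agents b ON a.agent_id = b.id
LEFT JOIN tickets c ON a.blocked_by = c.id

Result:
title         | agent  | blocked_by   
--------------+--------+--------------
Null pointer  | Jack   | NULL         
Wrong total   | Jack   | Null pointer 
Crash on save | Dana   | NULL         
Bad redirect  | Chris  | Wrong total  
Login fails   | NULL   | Wrong total  
Broken link   | Dana   | NULL         
Off by one    | Dana   | Crash on save
Export error  | Olivia | Bad redirect 
Missing icon  | NULL   | NULL         


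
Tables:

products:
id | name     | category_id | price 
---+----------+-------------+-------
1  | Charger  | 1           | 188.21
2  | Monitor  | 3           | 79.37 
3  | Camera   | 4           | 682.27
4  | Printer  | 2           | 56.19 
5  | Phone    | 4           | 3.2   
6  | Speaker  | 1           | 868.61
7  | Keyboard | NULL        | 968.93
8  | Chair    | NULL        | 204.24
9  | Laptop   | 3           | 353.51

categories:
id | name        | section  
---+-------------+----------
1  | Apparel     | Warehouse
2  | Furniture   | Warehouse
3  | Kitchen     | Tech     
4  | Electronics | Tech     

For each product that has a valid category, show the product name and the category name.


INNER JOIN keeps only products rows whose category_id matches an id in categories. Walk through each product:
  - product 1 (Charger): category_id=1 -> matches Apparel
  - product 2 (Monitor): category_id=3 -> matches Kitchen
  - product 3 (Camera): category_id=4 -> matches Electronics
  - product 4 (Printer): category_id=2 -> matches Furniture
  - product 5 (Phone): category_id=4 -> matches Electronics
  - product 6 (Speaker): category_id=1 -> matches Apparel
  - product 7 (Keyboard): category_id=NULL, no match -> dropped
  - product 8 (Chair): category_id=NULL, no match -> dropped
  - product 9 (Laptop): category_id=3 -> matches Kitchen
So 2 of 9 rows are dropped.

SQL:
SELECT a.name, b.name AS category
FROM products a
INNER JOIN categories b ON a.category_id = b.id

Result:
name    | category   
--------+------------
Charger | Apparel    
Monitor | Kitchen    
Camera  | Electronics
Printer | Furniture  
Phone   | Electronics
Speaker | Apparel    
Laptop  | Kitchen    


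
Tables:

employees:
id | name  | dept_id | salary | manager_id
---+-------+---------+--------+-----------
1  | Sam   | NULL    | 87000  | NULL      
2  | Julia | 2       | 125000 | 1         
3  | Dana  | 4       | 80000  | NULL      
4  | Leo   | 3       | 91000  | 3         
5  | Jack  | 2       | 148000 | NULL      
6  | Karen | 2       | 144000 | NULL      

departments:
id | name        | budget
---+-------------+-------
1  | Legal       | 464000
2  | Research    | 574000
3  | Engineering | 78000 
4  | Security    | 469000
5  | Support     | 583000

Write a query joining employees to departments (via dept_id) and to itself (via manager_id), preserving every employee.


Two LEFT JOINs from the same base table employees: one to departments via dept_id, one to employees itself via manager_id. Both are LEFT so every employee is preserved.
Match against departments:
  - employee 1 (Sam): dept_id=NULL, no match -> kept with NULL
  - employee 2 (Julia): dept_id=2 -> matches Research
  - employee 3 (Dana): dept_id=4 -> matches Security
  - employee 4 (Leo): dept_id=3 -> matches Engineering
  - employee 5 (Jack): dept_id=2 -> matches Research
  - employee 6 (Karen): dept_id=2 -> matches Research
Match against employees (self):
  - employee 1 (Sam): manager_id=NULL -> NULL
  - employee 2 (Julia): manager_id=1 -> Sam
  - employee 3 (Dana): manager_id=NULL -> NULL
  - employee 4 (Leo): manager_id=3 -> Dana
  - employee 5 (Jack): manager_id=NULL -> NULL
  - employee 6 (Karen): manager_id=NULL -> NULL

SQL:
SELECT a.name, b.name AS department, c.name AS manager
FROM employees a
LEFT JOIN departments b ON a.dept_id = b.id
LEFT JOIN employees c ON a.manager_id = c.id

Result:
name  | department  | manager
------+-------------+--------
Sam   | NULL        | NULL   
Julia | Research    | Sam    
Dana  | Security    | NULL   
Leo   | Engineering | Dana   
Jack  | Research    | NULL   
Karen | Research    | NULL   


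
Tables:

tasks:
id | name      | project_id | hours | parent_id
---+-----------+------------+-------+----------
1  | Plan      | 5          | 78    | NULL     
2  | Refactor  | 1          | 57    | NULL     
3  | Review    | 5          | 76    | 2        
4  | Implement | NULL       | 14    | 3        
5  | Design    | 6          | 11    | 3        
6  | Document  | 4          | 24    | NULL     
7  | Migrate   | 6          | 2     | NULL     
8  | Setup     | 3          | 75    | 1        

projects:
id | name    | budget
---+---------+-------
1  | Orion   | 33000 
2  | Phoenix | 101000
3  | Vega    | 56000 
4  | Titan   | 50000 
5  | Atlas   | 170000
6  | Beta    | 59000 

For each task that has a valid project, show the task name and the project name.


INNER JOIN keeps only tasks rows whose project_id matches an id in projects. Walk through each task:
  - task 1 (Plan): project_id=5 -> matches Atlas
  - task 2 (Refactor): project_id=1 -> matches Orion
  - task 3 (Review): project_id=5 -> matches Atlas
  - task 4 (Implement): project_id=NULL, no match -> dropped
  - task 5 (Design): project_id=6 -> matches Beta
  - task 6 (Document): project_id=4 -> matches Titan
  - task 7 (Migrate): project_id=6 -> matches Beta
  - task 8 (Setup): project_id=3 -> matches Vega
So 1 of 8 rows is dropped.

SQL:
SELECT a.name, b.name AS project
FROM tasks a
INNER JOIN projects b ON a.project_id = b.id

Result:
name     | project
---------+--------
Plan     | Atlas  
Refactor | Orion  
Review   | Atlas  
Design   | Beta   
Document | Titan  
Migrate  | Beta   
Setup    | Vega   


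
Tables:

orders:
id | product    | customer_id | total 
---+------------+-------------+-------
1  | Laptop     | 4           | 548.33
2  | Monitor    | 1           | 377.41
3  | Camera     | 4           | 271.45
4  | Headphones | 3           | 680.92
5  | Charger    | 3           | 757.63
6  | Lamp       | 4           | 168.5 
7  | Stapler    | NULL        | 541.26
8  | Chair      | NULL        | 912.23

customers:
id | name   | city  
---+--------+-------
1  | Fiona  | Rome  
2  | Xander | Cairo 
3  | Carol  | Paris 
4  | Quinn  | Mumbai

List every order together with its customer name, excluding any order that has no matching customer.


INNER JOIN keeps only orders rows whose customer_id matches an id in customers. Walk through each order:
  - order 1 (Laptop): customer_id=4 -> matches Quinn
  - order 2 (Monitor): customer_id=1 -> matches Fiona
  - order 3 (Camera): customer_id=4 -> matches Quinn
  - order 4 (Headphones): customer_id=3 -> matches Carol
  - order 5 (Charger): customer_id=3 -> matches Carol
  - order 6 (Lamp): customer_id=4 -> matches Quinn
  - order 7 (Stapler): customer_id=NULL, no match -> dropped
  - order 8 (Chair): customer_id=NULL, no match -> dropped
So 2 of 8 rows are dropped.

SQL:
SELECT a.product, b.name AS customer
FROM orders a
INNER JOIN customers b ON a.customer_id = b.id

Result:
product    | customer
-----------+---------
Laptop     | Quinn   
Monitor    | Fiona   
Camera     | Quinn   
Headphones | Carol   
Charger    | Carol   
Lamp       | Quinn   


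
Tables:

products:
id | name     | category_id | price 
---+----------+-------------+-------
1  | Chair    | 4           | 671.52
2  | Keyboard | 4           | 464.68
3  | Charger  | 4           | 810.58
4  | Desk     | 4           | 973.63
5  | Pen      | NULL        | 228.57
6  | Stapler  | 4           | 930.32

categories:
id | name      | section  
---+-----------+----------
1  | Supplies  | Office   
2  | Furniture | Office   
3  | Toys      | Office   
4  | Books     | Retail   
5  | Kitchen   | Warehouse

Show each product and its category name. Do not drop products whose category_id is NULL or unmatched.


LEFT JOIN keeps every row from products (the left table); where category_id has no match in categories, the category columns become NULL. Walk through each product:
  - product 1 (Chair): category_id=4 -> matches Books
  - product 2 (Keyboard): category_id=4 -> matches Books
  - product 3 (Charger): category_id=4 -> matches Books
  - product 4 (Desk): category_id=4 -> matches Books
  - product 5 (Pen): category_id=NULL, no match -> kept with NULL
  - product 6 (Stapler): category_id=4 -> matches Books
All 6 rows appear; 1 has NULL category.

SQL:
SELECT a.name, b.name AS category
FROM products a
LEFT JOIN categories b ON a.category_id = b.id

Result:
name     | category
---------+---------
Chair    | Books   
Keyboard | Books   
Charger  | Books   
Desk     | Books   
Pen      | NULL    
Stapler  | Books   


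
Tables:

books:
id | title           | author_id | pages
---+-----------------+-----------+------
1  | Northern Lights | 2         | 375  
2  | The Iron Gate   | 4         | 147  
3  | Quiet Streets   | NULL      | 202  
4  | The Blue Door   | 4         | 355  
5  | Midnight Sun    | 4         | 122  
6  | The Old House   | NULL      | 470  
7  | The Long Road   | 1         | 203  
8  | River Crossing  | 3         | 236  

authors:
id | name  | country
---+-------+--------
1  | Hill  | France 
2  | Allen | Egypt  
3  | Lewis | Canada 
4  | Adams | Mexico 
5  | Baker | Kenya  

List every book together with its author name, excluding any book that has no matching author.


INNER JOIN keeps only books rows whose author_id matches an id in authors. Walk through each book:
  - book 1 (Northern Lights): author_id=2 -> matches Allen
  - book 2 (The Iron Gate): author_id=4 -> matches Adams
  - book 3 (Quiet Streets): author_id=NULL, no match -> dropped
  - book 4 (The Blue Door): author_id=4 -> matches Adams
  - book 5 (Midnight Sun): author_id=4 -> matches Adams
  - book 6 (The Old House): author_id=NULL, no match -> dropped
  - book 7 (The Long Road): author_id=1 -> matches Hill
  - book 8 (River Crossing): author_id=3 -> matches Lewis
So 2 of 8 rows are dropped.

SQL:
SELECT a.title, b.name AS author
FROM books a
INNER JOIN authors b ON a.author_id = b.id

Result:
title           | author
----------------+-------
Northern Lights | Allen 
The Iron Gate   | Adams 
The Blue Door   | Adams 
Midnight Sun    | Adams 
The Long Road   | Hill  
River Crossing  | Lewis 


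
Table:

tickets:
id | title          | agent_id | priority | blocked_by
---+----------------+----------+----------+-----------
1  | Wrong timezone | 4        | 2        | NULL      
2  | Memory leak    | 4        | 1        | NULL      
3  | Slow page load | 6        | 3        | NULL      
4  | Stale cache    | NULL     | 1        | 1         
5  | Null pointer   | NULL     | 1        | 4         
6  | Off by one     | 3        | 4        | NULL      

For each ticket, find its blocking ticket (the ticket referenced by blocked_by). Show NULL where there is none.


This is a self-join: tickets is joined to a second copy of itself, matching each row's blocked_by to another row's id. Use LEFT JOIN so rows with blocked_by=NULL are kept.
  - ticket 1 (Wrong timezone): blocked_by=NULL -> NULL
  - ticket 2 (Memory leak): blocked_by=NULL -> NULL
  - ticket 3 (Slow page load): blocked_by=NULL -> NULL
  - ticket 4 (Stale cache): blocked_by=1 -> Wrong timezone
  - ticket 5 (Null pointer): blocked_by=4 -> Stale cache
  - ticket 6 (Off by one): blocked_by=NULL -> NULL

SQL:
SELECT a.title AS item, b.title AS blocked_by
FROM tickets a
LEFT JOIN tickets b ON a.blocked_by = b.id

Result:
item           | blocked_by    
---------------+---------------
Wrong timezone | NULL          
Memory leak    | NULL          
Slow page load | NULL          
Stale cache    | Wrong timezone
Null pointer   | Stale cache   
Off by one     | NULL          


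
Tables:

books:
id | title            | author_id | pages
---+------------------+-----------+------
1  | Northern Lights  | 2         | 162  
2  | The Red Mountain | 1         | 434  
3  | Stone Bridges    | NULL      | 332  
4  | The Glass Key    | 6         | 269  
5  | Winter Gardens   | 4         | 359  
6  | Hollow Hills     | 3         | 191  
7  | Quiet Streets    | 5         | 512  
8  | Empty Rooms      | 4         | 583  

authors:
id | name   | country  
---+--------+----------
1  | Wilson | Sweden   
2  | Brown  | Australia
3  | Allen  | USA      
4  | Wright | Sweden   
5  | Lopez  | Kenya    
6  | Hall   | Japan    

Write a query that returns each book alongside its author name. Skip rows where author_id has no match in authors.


INNER JOIN keeps only books rows whose author_id matches an id in authors. Walk through each book:
  - book 1 (Northern Lights): author_id=2 -> matches Brown
  - book 2 (The Red Mountain): author_id=1 -> matches Wilson
  - book 3 (Stone Bridges): author_id=NULL, no match -> dropped
  - book 4 (The Glass Key): author_id=6 -> matches Hall
  - book 5 (Winter Gardens): author_id=4 -> matches Wright
  - book 6 (Hollow Hills): author_id=3 -> matches Allen
  - book 7 (Quiet Streets): author_id=5 -> matches Lopez
  - book 8 (Empty Rooms): author_id=4 -> matches Wright
So 1 of 8 rows is dropped.

SQL:
SELECT a.title, b.name AS author
FROM books a
INNER JOIN authors b ON a.author_id = b.id

Result:
title            | author
-----------------+-------
Northern Lights  | Brown 
The Red Mountain | Wilson
The Glass Key    | Hall  
Winter Gardens   | Wright
Hollow Hills     | Allen 
Quiet Streets    | Lopez 
Empty Rooms      | Wright


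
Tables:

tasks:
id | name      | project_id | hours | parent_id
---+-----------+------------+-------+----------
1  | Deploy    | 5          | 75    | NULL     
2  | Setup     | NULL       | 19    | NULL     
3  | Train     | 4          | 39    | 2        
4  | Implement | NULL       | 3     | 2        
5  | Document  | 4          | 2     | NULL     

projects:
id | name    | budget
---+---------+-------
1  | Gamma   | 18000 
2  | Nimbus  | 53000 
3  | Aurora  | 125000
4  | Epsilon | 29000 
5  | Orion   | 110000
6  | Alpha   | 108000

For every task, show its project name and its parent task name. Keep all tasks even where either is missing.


Two LEFT JOINs from the same base table tasks: one to projects via project_id, one to tasks itself via parent_id. Both are LEFT so every task is preserved.
Match against projects:
  - task 1 (Deploy): project_id=5 -> matches Orion
  - task 2 (Setup): project_id=NULL, no match -> kept with NULL
  - task 3 (Train): project_id=4 -> matches Epsilon
  - task 4 (Implement): project_id=NULL, no match -> kept with NULL
  - task 5 (Document): project_id=4 -> matches Epsilon
Match against tasks (self):
  - task 1 (Deploy): parent_id=NULL -> NULL
  - task 2 (Setup): parent_id=NULL -> NULL
  - task 3 (Train): parent_id=2 -> Setup
  - task 4 (Implement): parent_id=2 -> Setup
  - task 5 (Document): parent_id=NULL -> NULL

SQL:
SELECT a.name, b.name AS project, c.name AS parent
FROM tasks a
LEFT JOIN projects b ON a.project_id = b.id
LEFT JOIN tasks c ON a.parent_id = c.id

Result:
name      | project | parent
----------+---------+-------
Deploy    | Orion   | NULL  
Setup     | NULL    | NULL  
Train     | Epsilon | Setup 
Implement | NULL    | Setup 
Document  | Epsilon | NULL  


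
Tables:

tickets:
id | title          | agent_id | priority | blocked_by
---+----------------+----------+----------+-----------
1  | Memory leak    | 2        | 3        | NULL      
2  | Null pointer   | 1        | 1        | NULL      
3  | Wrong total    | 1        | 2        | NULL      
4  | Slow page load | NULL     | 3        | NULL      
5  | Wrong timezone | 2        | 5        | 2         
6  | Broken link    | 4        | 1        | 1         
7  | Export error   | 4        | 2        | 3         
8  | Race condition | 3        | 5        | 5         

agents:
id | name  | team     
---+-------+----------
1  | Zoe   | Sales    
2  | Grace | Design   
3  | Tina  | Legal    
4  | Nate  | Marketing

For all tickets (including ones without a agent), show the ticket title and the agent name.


LEFT JOIN keeps every row from tickets (the left table); where agent_id has no match in agents, the agent columns become NULL. Walk through each ticket:
  - ticket 1 (Memory leak): agent_id=2 -> matches Grace
  - ticket 2 (Null pointer): agent_id=1 -> matches Zoe
  - ticket 3 (Wrong total): agent_id=1 -> matches Zoe
  - ticket 4 (Slow page load): agent_id=NULL, no match -> kept with NULL
  - ticket 5 (Wrong timezone): agent_id=2 -> matches Grace
  - ticket 6 (Broken link): agent_id=4 -> matches Nate
  - ticket 7 (Export error): agent_id=4 -> matches Nate
  - ticket 8 (Race condition): agent_id=3 -> matches Tina
All 8 rows appear; 1 has NULL agent.

SQL:
SELECT a.title, b.name AS agent
FROM tickets a
LEFT JOIN agents b ON a.agent_id = b.id

Result:
title          | agent
---------------+------
Memory leak    | Grace
Null pointer   | Zoe  
Wrong total    | Zoe  
Slow page load | NULL 
Wrong timezone | Grace
Broken link    | Nate 
Export error   | Nate 
Race condition | Tina 


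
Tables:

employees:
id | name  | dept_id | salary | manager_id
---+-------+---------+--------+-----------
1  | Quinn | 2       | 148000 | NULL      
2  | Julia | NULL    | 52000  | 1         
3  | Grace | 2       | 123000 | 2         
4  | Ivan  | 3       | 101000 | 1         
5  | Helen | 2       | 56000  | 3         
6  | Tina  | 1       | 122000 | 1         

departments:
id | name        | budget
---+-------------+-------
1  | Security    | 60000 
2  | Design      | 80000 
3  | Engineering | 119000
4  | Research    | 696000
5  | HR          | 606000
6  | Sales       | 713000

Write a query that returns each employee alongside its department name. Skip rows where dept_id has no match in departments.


INNER JOIN keeps only employees rows whose dept_id matches an id in departments. Walk through each employee:
  - employee 1 (Quinn): dept_id=2 -> matches Design
  - employee 2 (Julia): dept_id=NULL, no match -> dropped
  - employee 3 (Grace): dept_id=2 -> matches Design
  - employee 4 (Ivan): dept_id=3 -> matches Engineering
  - employee 5 (Helen): dept_id=2 -> matches Design
  - employee 6 (Tina): dept_id=1 -> matches Security
So 1 of 6 rows is dropped.

SQL:
SELECT a.name, b.name AS department
FROM employees a
INNER JOIN departments b ON a.dept_id = b.id

Result:
name  | department 
------+------------
Quinn | Design     
Grace | Design     
Ivan  | Engineering
Helen | Design     
Tina  | Security   


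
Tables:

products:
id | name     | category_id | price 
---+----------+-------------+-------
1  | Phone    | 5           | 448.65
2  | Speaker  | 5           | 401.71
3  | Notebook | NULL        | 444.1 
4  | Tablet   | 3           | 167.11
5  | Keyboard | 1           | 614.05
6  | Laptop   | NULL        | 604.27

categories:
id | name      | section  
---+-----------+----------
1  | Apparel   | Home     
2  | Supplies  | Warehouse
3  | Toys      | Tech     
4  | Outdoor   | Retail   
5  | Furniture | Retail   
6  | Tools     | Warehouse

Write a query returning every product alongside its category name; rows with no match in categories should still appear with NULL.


LEFT JOIN keeps every row from products (the left table); where category_id has no match in categories, the category columns become NULL. Walk through each product:
  - product 1 (Phone): category_id=5 -> matches Furniture
  - product 2 (Speaker): category_id=5 -> matches Furniture
  - product 3 (Notebook): category_id=NULL, no match -> kept with NULL
  - product 4 (Tablet): category_id=3 -> matches Toys
  - product 5 (Keyboard): category_id=1 -> matches Apparel
  - product 6 (Laptop): category_id=NULL, no match -> kept with NULL
All 6 rows appear; 2 have NULL category.

SQL:
SELECT a.name, b.name AS category
FROM products a
LEFT JOIN categories b ON a.category_id = b.id

Result:
name     | category 
---------+----------
Phone    | Furniture
Speaker  | Furniture
Notebook | NULL     
Tablet   | Toys     
Keyboard | Apparel  
Laptop   | NULL     


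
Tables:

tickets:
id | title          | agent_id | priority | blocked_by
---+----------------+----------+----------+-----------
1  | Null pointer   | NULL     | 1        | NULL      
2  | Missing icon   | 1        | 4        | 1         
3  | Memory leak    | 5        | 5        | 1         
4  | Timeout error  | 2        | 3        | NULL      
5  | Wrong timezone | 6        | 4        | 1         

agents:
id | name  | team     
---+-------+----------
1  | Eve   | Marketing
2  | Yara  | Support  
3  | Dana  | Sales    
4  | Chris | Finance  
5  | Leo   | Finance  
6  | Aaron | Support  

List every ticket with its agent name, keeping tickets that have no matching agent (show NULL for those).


LEFT JOIN keeps every row from tickets (the left table); where agent_id has no match in agents, the agent columns become NULL. Walk through each ticket:
  - ticket 1 (Null pointer): agent_id=NULL, no match -> kept with NULL
  - ticket 2 (Missing icon): agent_id=1 -> matches Eve
  - ticket 3 (Memory leak): agent_id=5 -> matches Leo
  - ticket 4 (Timeout error): agent_id=2 -> matches Yara
  - ticket 5 (Wrong timezone): agent_id=6 -> matches Aaron
All 5 rows appear; 1 has NULL agent.

SQL:
SELECT a.title, b.name AS agent
FROM tickets a
LEFT JOIN agents b ON a.agent_id = b.id

Result:
title          | agent
---------------+------
Null pointer   | NULL 
Missing icon   | Eve  
Memory leak    | Leo  
Timeout error  | Yara 
Wrong timezone | Aaron


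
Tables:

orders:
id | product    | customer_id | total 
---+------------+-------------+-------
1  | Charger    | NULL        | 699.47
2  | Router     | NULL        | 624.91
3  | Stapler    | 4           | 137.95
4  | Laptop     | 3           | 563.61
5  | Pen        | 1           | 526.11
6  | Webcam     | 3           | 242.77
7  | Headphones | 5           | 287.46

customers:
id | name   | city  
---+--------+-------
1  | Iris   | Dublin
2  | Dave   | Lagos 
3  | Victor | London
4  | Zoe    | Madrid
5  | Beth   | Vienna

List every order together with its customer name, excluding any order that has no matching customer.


INNER JOIN keeps only orders rows whose customer_id matches an id in customers. Walk through each order:
  - order 1 (Charger): customer_id=NULL, no match -> dropped
  - order 2 (Router): customer_id=NULL, no match -> dropped
  - order 3 (Stapler): customer_id=4 -> matches Zoe
  - order 4 (Laptop): customer_id=3 -> matches Victor
  - order 5 (Pen): customer_id=1 -> matches Iris
  - order 6 (Webcam): customer_id=3 -> matches Victor
  - order 7 (Headphones): customer_id=5 -> matches Beth
So 2 of 7 rows are dropped.

SQL:
SELECT a.product, b.name AS customer
FROM orders a
INNER JOIN customers b ON a.customer_id = b.id

Result:
product    | customer
-----------+---------
Stapler    | Zoe     
Laptop     | Victor  
Pen        | Iris    
Webcam     | Victor  
Headphones | Beth    


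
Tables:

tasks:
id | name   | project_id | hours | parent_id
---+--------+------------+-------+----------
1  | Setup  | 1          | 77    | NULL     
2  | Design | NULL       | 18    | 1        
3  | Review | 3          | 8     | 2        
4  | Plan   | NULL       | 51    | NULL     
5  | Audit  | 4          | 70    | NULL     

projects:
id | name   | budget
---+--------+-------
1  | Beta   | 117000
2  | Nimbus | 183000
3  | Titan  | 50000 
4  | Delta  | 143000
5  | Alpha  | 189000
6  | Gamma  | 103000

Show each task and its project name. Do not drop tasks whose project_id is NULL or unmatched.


LEFT JOIN keeps every row from tasks (the left table); where project_id has no match in projects, the project columns become NULL. Walk through each task:
  - task 1 (Setup): project_id=1 -> matches Beta
  - task 2 (Design): project_id=NULL, no match -> kept with NULL
  - task 3 (Review): project_id=3 -> matches Titan
  - task 4 (Plan): project_id=NULL, no match -> kept with NULL
  - task 5 (Audit): project_id=4 -> matches Delta
All 5 rows appear; 2 have NULL project.

SQL:
SELECT a.name, b.name AS project
FROM tasks a
LEFT JOIN projects b ON a.project_id = b.id

Result:
name   | project
-------+--------
Setup  | Beta   
Design | NULL   
Review | Titan  
Plan   | NULL   
Audit  | Delta  


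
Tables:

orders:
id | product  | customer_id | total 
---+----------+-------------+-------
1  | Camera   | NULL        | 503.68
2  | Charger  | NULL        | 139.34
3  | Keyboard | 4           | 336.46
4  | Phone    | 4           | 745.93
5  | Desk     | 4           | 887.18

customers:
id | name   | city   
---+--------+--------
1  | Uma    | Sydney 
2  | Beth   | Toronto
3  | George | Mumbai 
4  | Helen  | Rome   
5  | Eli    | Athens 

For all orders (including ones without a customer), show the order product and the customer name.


LEFT JOIN keeps every row from orders (the left table); where customer_id has no match in customers, the customer columns become NULL. Walk through each order:
  - order 1 (Camera): customer_id=NULL, no match -> kept with NULL
  - order 2 (Charger): customer_id=NULL, no match -> kept with NULL
  - order 3 (Keyboard): customer_id=4 -> matches Helen
  - order 4 (Phone): customer_id=4 -> matches Helen
  - order 5 (Desk): customer_id=4 -> matches Helen
All 5 rows appear; 2 have NULL customer.

SQL:
SELECT a.product, b.name AS customer
FROM orders a
LEFT JOIN customers b ON a.customer_id = b.id

Result:
product  | customer
---------+---------
Camera   | NULL    
Charger  | NULL    
Keyboard | Helen   
Phone    | Helen   
Desk     | Helen   


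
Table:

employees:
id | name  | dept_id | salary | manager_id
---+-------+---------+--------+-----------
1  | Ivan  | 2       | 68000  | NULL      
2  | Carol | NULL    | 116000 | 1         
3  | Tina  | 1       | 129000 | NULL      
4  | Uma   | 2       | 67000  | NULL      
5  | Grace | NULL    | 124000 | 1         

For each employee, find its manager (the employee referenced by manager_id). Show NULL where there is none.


This is a self-join: employees is joined to a second copy of itself, matching each row's manager_id to another row's id. Use LEFT JOIN so rows with manager_id=NULL are kept.
  - employee 1 (Ivan): manager_id=NULL -> NULL
  - employee 2 (Carol): manager_id=1 -> Ivan
  - employee 3 (Tina): manager_id=NULL -> NULL
  - employee 4 (Uma): manager_id=NULL -> NULL
  - employee 5 (Grace): manager_id=1 -> Ivan

SQL:
SELECT a.name AS item, b.name AS manager
FROM employees a
LEFT JOIN employees b ON a.manager_id = b.id

Result:
item  | manager
------+--------
Ivan  | NULL   
Carol | Ivan   
Tina  | NULL   
Uma   | NULL   
Grace | Ivan   


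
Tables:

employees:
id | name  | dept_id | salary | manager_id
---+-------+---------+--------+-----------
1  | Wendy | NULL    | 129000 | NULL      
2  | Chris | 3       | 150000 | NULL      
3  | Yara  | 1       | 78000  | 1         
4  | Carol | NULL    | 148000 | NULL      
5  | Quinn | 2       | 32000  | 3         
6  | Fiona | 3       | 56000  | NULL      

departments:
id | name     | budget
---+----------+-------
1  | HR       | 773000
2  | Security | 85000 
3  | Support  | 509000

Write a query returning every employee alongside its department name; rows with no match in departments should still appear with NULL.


LEFT JOIN keeps every row from employees (the left table); where dept_id has no match in departments, the department columns become NULL. Walk through each employee:
  - employee 1 (Wendy): dept_id=NULL, no match -> kept with NULL
  - employee 2 (Chris): dept_id=3 -> matches Support
  - employee 3 (Yara): dept_id=1 -> matches HR
  - employee 4 (Carol): dept_id=NULL, no match -> kept with NULL
  - employee 5 (Quinn): dept_id=2 -> matches Security
  - employee 6 (Fiona): dept_id=3 -> matches Support
All 6 rows appear; 2 have NULL department.

SQL:
SELECT a.name, b.name AS department
FROM employees a
LEFT JOIN departments b ON a.dept_id = b.id

Result:
name  | department
------+-----------
Wendy | NULL      
Chris | Support   
Yara  | HR        
Carol | NULL      
Quinn | Security  
Fiona | Support   


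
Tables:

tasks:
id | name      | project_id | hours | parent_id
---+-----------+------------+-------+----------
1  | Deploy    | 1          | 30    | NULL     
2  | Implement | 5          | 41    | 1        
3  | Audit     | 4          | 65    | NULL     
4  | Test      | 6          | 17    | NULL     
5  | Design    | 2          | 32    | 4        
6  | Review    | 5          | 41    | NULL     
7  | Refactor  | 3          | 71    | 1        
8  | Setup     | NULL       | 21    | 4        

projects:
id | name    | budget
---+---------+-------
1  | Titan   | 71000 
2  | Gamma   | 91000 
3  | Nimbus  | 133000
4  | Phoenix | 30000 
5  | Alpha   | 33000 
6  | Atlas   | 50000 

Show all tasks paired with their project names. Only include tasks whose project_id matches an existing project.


INNER JOIN keeps only tasks rows whose project_id matches an id in projects. Walk through each task:
  - task 1 (Deploy): project_id=1 -> matches Titan
  - task 2 (Implement): project_id=5 -> matches Alpha
  - task 3 (Audit): project_id=4 -> matches Phoenix
  - task 4 (Test): project_id=6 -> matches Atlas
  - task 5 (Design): project_id=2 -> matches Gamma
  - task 6 (Review): project_id=5 -> matches Alpha
  - task 7 (Refactor): project_id=3 -> matches Nimbus
  - task 8 (Setup): project_id=NULL, no match -> dropped
So 1 of 8 rows is dropped.

SQL:
SELECT a.name, b.name AS project
FROM tasks a
INNER JOIN projects b ON a.project_id = b.id

Result:
name      | project
----------+--------
Deploy    | Titan  
Implement | Alpha  
Audit     | Phoenix
Test      | Atlas  
Design    | Gamma  
Review    | Alpha  
Refactor  | Nimbus 


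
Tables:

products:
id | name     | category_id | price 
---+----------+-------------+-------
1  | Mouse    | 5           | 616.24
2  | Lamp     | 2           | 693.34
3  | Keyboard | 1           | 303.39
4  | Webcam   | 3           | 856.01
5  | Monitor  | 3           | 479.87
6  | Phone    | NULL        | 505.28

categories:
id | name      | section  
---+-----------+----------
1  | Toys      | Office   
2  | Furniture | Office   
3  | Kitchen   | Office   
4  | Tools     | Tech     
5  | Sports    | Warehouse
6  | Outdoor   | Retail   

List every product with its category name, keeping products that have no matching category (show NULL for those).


LEFT JOIN keeps every row from products (the left table); where category_id has no match in categories, the category columns become NULL. Walk through each product:
  - product 1 (Mouse): category_id=5 -> matches Sports
  - product 2 (Lamp): category_id=2 -> matches Furniture
  - product 3 (Keyboard): category_id=1 -> matches Toys
  - product 4 (Webcam): category_id=3 -> matches Kitchen
  - product 5 (Monitor): category_id=3 -> matches Kitchen
  - product 6 (Phone): category_id=NULL, no match -> kept with NULL
All 6 rows appear; 1 has NULL category.

SQL:
SELECT a.name, b.name AS category
FROM products a
LEFT JOIN categories b ON a.category_id = b.id

Result:
name     | category 
---------+----------
Mouse    | Sports   
Lamp     | Furniture
Keyboard | Toys     
Webcam   | Kitchen  
Monitor  | Kitchen  
Phone    | NULL     


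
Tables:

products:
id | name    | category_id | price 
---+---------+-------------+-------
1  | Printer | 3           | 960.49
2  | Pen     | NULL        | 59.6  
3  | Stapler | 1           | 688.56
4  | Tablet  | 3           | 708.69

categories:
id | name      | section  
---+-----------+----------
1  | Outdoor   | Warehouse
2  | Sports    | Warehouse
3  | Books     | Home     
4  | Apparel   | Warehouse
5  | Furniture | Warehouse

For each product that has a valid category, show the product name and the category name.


INNER JOIN keeps only products rows whose category_id matches an id in categories. Walk through each product:
  - product 1 (Printer): category_id=3 -> matches Books
  - product 2 (Pen): category_id=NULL, no match -> dropped
  - product 3 (Stapler): category_id=1 -> matches Outdoor
  - product 4 (Tablet): category_id=3 -> matches Books
So 1 of 4 rows is dropped.

SQL:
SELECT a.name, b.name AS category
FROM products a
INNER JOIN categories b ON a.category_id = b.id

Result:
name    | category
--------+---------
Printer | Books   
Stapler | Outdoor 
Tablet  | Books   


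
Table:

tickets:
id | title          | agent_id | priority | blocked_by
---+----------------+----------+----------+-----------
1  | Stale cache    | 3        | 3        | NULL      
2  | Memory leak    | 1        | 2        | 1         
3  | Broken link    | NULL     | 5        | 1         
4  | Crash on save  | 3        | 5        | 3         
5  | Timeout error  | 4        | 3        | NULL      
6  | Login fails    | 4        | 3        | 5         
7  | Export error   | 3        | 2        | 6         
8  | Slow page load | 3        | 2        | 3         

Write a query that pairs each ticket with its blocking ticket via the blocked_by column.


This is a self-join: tickets is joined to a second copy of itself, matching each row's blocked_by to another row's id. Use LEFT JOIN so rows with blocked_by=NULL are kept.
  - ticket 1 (Stale cache): blocked_by=NULL -> NULL
  - ticket 2 (Memory leak): blocked_by=1 -> Stale cache
  - ticket 3 (Broken link): blocked_by=1 -> Stale cache
  - ticket 4 (Crash on save): blocked_by=3 -> Broken link
  - ticket 5 (Timeout error): blocked_by=NULL -> NULL
  - ticket 6 (Login fails): blocked_by=5 -> Timeout error
  - ticket 7 (Export error): blocked_by=6 -> Login fails
  - ticket 8 (Slow page load): blocked_by=3 -> Broken link

SQL:
SELECT a.title AS item, b.title AS blocked_by
FROM tickets a
LEFT JOIN tickets b ON a.blocked_by = b.id

Result:
item           | blocked_by   
---------------+--------------
Stale cache    | NULL         
Memory leak    | Stale cache  
Broken link    | Stale cache  
Crash on save  | Broken link  
Timeout error  | NULL         
Login fails    | Timeout error
Export error   | Login fails  
Slow page load | Broken link  


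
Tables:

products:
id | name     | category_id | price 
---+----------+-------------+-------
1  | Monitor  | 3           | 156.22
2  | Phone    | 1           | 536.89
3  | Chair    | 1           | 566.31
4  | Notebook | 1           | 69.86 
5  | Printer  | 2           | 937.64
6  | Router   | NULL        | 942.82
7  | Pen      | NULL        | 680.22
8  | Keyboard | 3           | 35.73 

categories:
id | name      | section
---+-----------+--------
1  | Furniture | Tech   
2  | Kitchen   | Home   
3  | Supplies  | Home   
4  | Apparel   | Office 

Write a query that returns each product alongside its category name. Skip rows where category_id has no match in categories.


INNER JOIN keeps only products rows whose category_id matches an id in categories. Walk through each product:
  - product 1 (Monitor): category_id=3 -> matches Supplies
  - product 2 (Phone): category_id=1 -> matches Furniture
  - product 3 (Chair): category_id=1 -> matches Furniture
  - product 4 (Notebook): category_id=1 -> matches Furniture
  - product 5 (Printer): category_id=2 -> matches Kitchen
  - product 6 (Router): category_id=NULL, no match -> dropped
  - product 7 (Pen): category_id=NULL, no match -> dropped
  - product 8 (Keyboard): category_id=3 -> matches Supplies
So 2 of 8 rows are dropped.

SQL:
SELECT a.name, b.name AS category
FROM products a
INNER JOIN categories b ON a.category_id = b.id

Result:
name     | category 
---------+----------
Monitor  | Supplies 
Phone    | Furniture
Chair    | Furniture
Notebook | Furniture
Printer  | Kitchen  
Keyboard | Supplies 


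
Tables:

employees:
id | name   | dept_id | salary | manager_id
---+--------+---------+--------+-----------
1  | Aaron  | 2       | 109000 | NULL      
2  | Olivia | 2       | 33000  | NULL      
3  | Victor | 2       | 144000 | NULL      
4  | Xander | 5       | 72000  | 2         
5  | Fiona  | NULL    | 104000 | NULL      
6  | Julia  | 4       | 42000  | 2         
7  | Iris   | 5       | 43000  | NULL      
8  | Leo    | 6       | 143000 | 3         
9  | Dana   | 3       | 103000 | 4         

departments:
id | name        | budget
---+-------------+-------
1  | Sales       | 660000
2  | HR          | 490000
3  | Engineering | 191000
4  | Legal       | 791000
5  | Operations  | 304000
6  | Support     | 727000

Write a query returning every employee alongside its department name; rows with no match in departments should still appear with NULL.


LEFT JOIN keeps every row from employees (the left table); where dept_id has no match in departments, the department columns become NULL. Walk through each employee:
  - employee 1 (Aaron): dept_id=2 -> matches HR
  - employee 2 (Olivia): dept_id=2 -> matches HR
  - employee 3 (Victor): dept_id=2 -> matches HR
  - employee 4 (Xander): dept_id=5 -> matches Operations
  - employee 5 (Fiona): dept_id=NULL, no match -> kept with NULL
  - employee 6 (Julia): dept_id=4 -> matches Legal
  - employee 7 (Iris): dept_id=5 -> matches Operations
  - employee 8 (Leo): dept_id=6 -> matches Support
  - employee 9 (Dana): dept_id=3 -> matches Engineering
All 9 rows appear; 1 has NULL department.

SQL:
SELECT a.name, b.name AS department
FROM employees a
LEFT JOIN departments b ON a.dept_id = b.id

Result:
name   | department 
-------+------------
Aaron  | HR         
Olivia | HR         
Victor | HR         
Xander | Operations 
Fiona  | NULL       
Julia  | Legal      
Iris   | Operations 
Leo    | Support    
Dana   | Engineering
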